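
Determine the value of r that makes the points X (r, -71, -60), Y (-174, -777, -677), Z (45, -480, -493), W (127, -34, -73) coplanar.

38

Coplanarity ⇔ det[XY; XZ; XW] = 0.
Expanding, this is linear in r: (-42676)r + (1621688) = 0.
So r = 38.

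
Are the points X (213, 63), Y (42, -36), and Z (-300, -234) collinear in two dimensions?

XY = (-171, -99), XZ = (-513, -297).
Twice the signed area of △XYZ is (-171)(-297) − (-99)(-513) = 0.
The triangle is degenerate (zero area), so the points are collinear.

Yes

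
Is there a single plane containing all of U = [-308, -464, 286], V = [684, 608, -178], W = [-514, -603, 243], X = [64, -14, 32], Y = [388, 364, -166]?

Yes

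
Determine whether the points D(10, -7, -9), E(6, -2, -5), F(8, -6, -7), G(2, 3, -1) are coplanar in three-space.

Yes

With D as base: DE = (-4, 5, 4), DF = (-2, 1, 2), DG = (-8, 10, 8).
DF × DG = (-12, 0, -12).
DE · (DF × DG) = 0.
The scalar triple product vanishes, so the four points are coplanar.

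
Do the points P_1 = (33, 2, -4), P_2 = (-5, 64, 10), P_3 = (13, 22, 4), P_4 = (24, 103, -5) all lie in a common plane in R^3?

A normal to the plane through P_1, P_2, P_3 is n = P_1P_2 × P_1P_3 = (216, 24, 480).
The plane has equation n·P = 5256. For P_4: n·P_4 = 5256.
Equal, so P_4 lies in the plane and all four are coplanar.

Yes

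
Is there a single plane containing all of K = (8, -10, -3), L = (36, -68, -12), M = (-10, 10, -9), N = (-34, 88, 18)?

Yes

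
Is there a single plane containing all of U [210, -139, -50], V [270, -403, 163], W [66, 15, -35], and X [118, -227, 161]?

A normal to the plane through U, V, W is n = UV × UW = (-36762, -31572, -28776).
The plane has equation n·P = -1892712. For X: n·X = -1804008.
-1804008 ≠ -1892712, so X is off the plane.

No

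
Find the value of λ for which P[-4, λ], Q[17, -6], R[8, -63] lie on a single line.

-139

The three points are collinear iff det[PQ; PR] = 0.
This determinant is linear in λ: (-9)λ + (-1251) = 0, so λ = -139.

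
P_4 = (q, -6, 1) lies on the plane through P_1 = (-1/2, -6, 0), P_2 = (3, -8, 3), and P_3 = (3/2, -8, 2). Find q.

1

Coplanarity requires P_1P_2 · (P_1P_3 × P_1P_4) = 0.
P_1P_2 = (7/2, -2, 3), P_1P_3 = (2, -2, 2); the triple product is linear in q with coefficient 2 and constant term -2.
Setting it to zero: q = 1.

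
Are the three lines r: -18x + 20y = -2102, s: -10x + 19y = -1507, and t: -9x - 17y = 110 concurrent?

Lines aᵢx + bᵢy = cᵢ with pairwise distinct directions are concurrent exactly when det[aᵢ bᵢ cᵢ] = 0.
Here the determinant is 0.
It vanishes, so the lines are concurrent at (69, -43).

Yes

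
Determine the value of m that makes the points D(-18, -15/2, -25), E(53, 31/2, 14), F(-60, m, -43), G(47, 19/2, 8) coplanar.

-27/2

Normal to plane DEG: n = (96, 192, -288); plane equation n·P = 4032.
Requiring n·F = 4032: (192)m + (6624) = 4032.
So m = -27/2.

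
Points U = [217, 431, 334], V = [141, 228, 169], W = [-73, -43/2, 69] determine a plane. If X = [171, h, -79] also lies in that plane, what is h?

63/2

Coplanarity requires UV · (UW × UX) = 0.
UV = (-76, -203, -165), UW = (-290, -905/2, -265); the triple product is linear in h with coefficient 27710 and constant term -872865.
Setting it to zero: h = 63/2.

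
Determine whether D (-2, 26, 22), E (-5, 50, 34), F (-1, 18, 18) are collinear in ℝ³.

Yes

DE = (-3, 24, 12), DF = (1, -8, -4).
DE × DF = (0, 0, 0).
The cross product vanishes, so the three points are collinear.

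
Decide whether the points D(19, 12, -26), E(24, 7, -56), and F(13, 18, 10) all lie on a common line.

Yes

DE = (5, -5, -30), DF = (-6, 6, 36).
DE × DF = (0, 0, 0).
The cross product vanishes, so the three points are collinear.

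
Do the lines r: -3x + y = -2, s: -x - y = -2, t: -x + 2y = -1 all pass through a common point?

No

Lines aᵢx + bᵢy = cᵢ with pairwise distinct directions are concurrent exactly when det[aᵢ bᵢ cᵢ] = 0.
Here the determinant is -8.
Nonzero, so no common point exists.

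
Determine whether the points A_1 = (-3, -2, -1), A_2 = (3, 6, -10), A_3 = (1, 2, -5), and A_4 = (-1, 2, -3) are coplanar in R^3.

No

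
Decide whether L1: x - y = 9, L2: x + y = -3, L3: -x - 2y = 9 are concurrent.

Intersecting L1 and L2: solving the 2×2 system gives (x, y) = (3, -6).
Substitute into L3: (-1)(3) + (-2)(-6) = 9.
This equals 9, so (3, -6) lies on all three lines and they are concurrent.

Yes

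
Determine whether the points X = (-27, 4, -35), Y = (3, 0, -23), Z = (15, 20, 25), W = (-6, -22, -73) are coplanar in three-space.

The four points are coplanar iff the 3×3 determinant with rows XY, XZ, XW is zero.
Rows: (30, -4, 12), (42, 16, 60), (21, -26, -38).
Expanding along the first row: (30)(952) − (-4)(-2856) + (12)(-1428) = 0.
Zero determinant ⇒ coplanar.

Yes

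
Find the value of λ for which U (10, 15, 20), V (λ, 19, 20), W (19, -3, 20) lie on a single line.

8

Direction UW = (9, -18, 0). From the y-coordinate of V, the parameter along the line is τ = (19 − 15)/(-18) = -2/9.
Then λ = 10 + (-2/9)·(9) = 8.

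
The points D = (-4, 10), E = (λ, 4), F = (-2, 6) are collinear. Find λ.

-1

Collinearity: (E − D) must be parallel to (F − D) = (2, -4).
Cross-multiplying the components: (λ − (-4))·(-4) = (-6)·(2).
Solving gives λ = -1.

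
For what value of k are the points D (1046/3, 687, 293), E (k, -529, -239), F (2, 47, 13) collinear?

Direction DF = (-1040/3, -640, -280). From the y-coordinate of E, the parameter along the line is τ = (-529 − 687)/(-640) = 19/10.
Then k = 1046/3 + 19/10·(-1040/3) = -310.

-310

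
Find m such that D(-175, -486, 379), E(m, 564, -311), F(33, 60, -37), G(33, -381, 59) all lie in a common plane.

148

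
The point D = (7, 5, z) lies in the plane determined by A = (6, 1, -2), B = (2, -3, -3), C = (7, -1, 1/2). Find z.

Coplanarity requires AB · (AC × AD) = 0.
AB = (-4, -4, -1), AC = (1, -2, 5/2); the triple product is linear in z with coefficient 12 and constant term 48.
Setting it to zero: z = -4.

-4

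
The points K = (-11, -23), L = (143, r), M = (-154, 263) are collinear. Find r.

-331

Collinearity: (L − K) must be parallel to (M − K) = (-143, 286).
Cross-multiplying the components: (r − (-23))·(-143) = (154)·(286).
Solving gives r = -331.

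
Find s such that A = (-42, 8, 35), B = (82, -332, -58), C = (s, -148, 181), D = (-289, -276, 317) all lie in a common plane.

-169

Normal to plane ABD: n = (-122292, -11997, -119196); plane equation n·P = 868428.
Requiring n·C = 868428: (-122292)s + (-19798920) = 868428.
So s = -169.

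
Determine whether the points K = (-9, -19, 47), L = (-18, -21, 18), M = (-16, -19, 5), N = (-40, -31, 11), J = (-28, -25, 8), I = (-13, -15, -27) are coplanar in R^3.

Yes

The plane through K, L, M has normal n = KL × KM = (84, -175, -14) and equation n·P = 1911.
Checking the remaining points: n·N = 1911, n·J = 1911, n·I = 1911.
All equal 1911, so all 6 points lie in one plane.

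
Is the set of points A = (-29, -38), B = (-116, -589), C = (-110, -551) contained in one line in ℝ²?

Yes

AB = (-87, -551), AC = (-81, -513).
Twice the signed area of △ABC is (-87)(-513) − (-551)(-81) = 0.
The triangle is degenerate (zero area), so the points are collinear.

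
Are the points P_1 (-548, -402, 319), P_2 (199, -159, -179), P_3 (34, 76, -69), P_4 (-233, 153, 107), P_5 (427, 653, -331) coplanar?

The plane through P_1, P_2, P_3 has normal n = P_1P_2 × P_1P_3 = (143760, 0, 215640) and equation n·P = -9991320.
Checking the remaining points: n·P_4 = -10422600, n·P_5 = -9991320.
Since n·P_4 = -10422600 ≠ -9991320, P_4 is off the plane and the points are not all coplanar.

No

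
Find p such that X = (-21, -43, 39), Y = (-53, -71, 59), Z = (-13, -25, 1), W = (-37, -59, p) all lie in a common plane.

55

The points are coplanar iff XY · (XZ × XW) = 0.
Expanding, this is linear in p: (-352)p + (19360) = 0.
So p = 55.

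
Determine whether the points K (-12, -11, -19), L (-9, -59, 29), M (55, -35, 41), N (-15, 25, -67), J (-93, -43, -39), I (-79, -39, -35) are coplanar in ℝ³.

The plane through K, L, M has normal n = KL × KM = (-1728, 3036, 3144) and equation n·P = -72396.
Checking the remaining points: n·N = -108828, n·J = -92460, n·I = -91932.
Since n·N = -108828 ≠ -72396, N is off the plane and the points are not all coplanar.

No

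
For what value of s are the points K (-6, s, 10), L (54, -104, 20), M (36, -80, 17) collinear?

Collinearity requires KL × KM = 0; each component is linear in s.
The x-component gives (3)s + (72) = 0, so s = -24.
The remaining components then also vanish.

-24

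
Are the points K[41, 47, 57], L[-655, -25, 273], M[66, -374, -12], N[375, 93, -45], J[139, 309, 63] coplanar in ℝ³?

The plane through K, L, M has normal n = KL × KM = (95904, -42624, 294816) and equation n·P = 18733248.
Checking the remaining points: n·N = 18733248, n·J = 18733248.
All equal 18733248, so all 5 points lie in one plane.

Yes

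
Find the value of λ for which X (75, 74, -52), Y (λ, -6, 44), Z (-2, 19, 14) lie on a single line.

Direction XZ = (-77, -55, 66). From the y-coordinate of Y, the parameter along the line is τ = (-6 − 74)/(-55) = 16/11.
Then λ = 75 + 16/11·(-77) = -37.

-37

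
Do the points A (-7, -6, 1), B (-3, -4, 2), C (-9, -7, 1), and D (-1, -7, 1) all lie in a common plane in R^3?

No

With A as base: AB = (4, 2, 1), AC = (-2, -1, 0), AD = (6, -1, 0).
AC × AD = (0, 0, 8).
AB · (AC × AD) = 8.
Since 8 ≠ 0, the four points are not coplanar.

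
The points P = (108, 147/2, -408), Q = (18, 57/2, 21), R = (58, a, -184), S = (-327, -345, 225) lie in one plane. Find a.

93/2

Normal to plane PQS: n = (302103/2, -129645, 18090); plane equation n·X = -1192131/2.
Requiring n·R = -1192131/2: (-129645)a + (5432427) = -1192131/2.
So a = 93/2.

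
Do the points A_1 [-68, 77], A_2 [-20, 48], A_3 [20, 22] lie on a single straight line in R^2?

No

A_1A_2 = (48, -29), A_1A_3 = (88, -55).
det[A_1A_2; A_1A_3] = (48)(-55) − (-29)(88) = -88.
The determinant is nonzero, so they are not collinear.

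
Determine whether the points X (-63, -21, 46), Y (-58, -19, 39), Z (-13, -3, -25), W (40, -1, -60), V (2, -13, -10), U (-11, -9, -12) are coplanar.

The plane through X, Y, Z has normal n = XY × XZ = (-16, 5, -10) and equation n·P = 443.
Checking the remaining points: n·W = -45, n·V = 3, n·U = 251.
Since n·W = -45 ≠ 443, W is off the plane and the points are not all coplanar.

No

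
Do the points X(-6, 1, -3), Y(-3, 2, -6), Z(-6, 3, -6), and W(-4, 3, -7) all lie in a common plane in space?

Yes

A normal to the plane through X, Y, Z is n = XY × XZ = (3, 9, 6).
The plane has equation n·P = -27. For W: n·W = -27.
Equal, so W lies in the plane and all four are coplanar.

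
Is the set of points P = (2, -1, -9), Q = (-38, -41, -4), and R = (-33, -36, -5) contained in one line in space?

No

PQ = (-40, -40, 5), PR = (-35, -35, 4).
Comparing components 2 and 3: (-40)(4) − (5)(-35) = 15 ≠ 0, so PQ and PR are not parallel and the points are not collinear.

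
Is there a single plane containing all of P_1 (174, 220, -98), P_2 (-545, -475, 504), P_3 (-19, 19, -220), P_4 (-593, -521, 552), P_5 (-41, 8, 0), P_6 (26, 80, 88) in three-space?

No

The plane through P_1, P_2, P_3 has normal n = P_1P_2 × P_1P_3 = (205792, -203904, 10384) and equation n·P = -10068704.
Checking the remaining points: n·P_4 = -10068704, n·P_5 = -10068704, n·P_6 = -10047936.
Since n·P_6 = -10047936 ≠ -10068704, P_6 is off the plane and the points are not all coplanar.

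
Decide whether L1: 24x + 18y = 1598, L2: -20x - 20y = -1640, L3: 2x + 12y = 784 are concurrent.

No

The three lines meet at one point iff the augmented coefficient matrix [aᵢ bᵢ cᵢ] has rank < 3, i.e. its determinant vanishes.
Here the determinant is -400.
Nonzero, so no common point exists.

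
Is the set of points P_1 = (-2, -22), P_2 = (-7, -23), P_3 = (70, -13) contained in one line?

P_1P_2 = (-5, -1), P_1P_3 = (72, 9).
Twice the signed area of △P_1P_2P_3 is (-5)(9) − (-1)(72) = 27.
The area is nonzero, so the three points are not collinear.

No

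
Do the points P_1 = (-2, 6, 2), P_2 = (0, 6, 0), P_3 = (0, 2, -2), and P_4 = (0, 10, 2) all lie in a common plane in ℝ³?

With P_1 as base: P_1P_2 = (2, 0, -2), P_1P_3 = (2, -4, -4), P_1P_4 = (2, 4, 0).
P_1P_3 × P_1P_4 = (16, -8, 16).
P_1P_2 · (P_1P_3 × P_1P_4) = 0.
The scalar triple product vanishes, so the four points are coplanar.

Yes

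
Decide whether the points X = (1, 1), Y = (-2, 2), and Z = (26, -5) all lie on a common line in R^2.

No

XY = (-3, 1), XZ = (25, -6).
If collinear, XZ would be a scalar multiple of XY. But (-3)·(-6) ≠ (1)·(25) (difference -7), so they are not parallel; the points are not collinear.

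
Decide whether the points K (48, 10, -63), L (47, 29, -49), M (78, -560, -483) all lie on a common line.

Yes

KL = (-1, 19, 14), KM = (30, -570, -420).
Each component of KM is -30 times the corresponding component of KL, so KM = -30·KL and the points are collinear.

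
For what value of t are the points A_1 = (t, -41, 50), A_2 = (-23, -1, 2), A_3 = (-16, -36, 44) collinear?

-15

Direction A_2A_3 = (7, -35, 42). From the y-coordinate of A_1, the parameter along the line is τ = (-41 − (-1))/(-35) = 8/7.
Then t = (-23) + 8/7·(7) = -15.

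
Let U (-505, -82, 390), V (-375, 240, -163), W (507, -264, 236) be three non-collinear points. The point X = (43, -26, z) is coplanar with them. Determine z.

Coplanarity requires UV · (UW × UX) = 0.
UV = (130, 322, -553), UW = (1012, -182, -154); the triple product is linear in z with coefficient -349524 and constant term 23767632.
Setting it to zero: z = 68.

68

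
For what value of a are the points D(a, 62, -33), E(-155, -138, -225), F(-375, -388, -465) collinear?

Collinearity requires DE × DF = 0; each component is linear in a.
The y-component gives (-240)a + (5040) = 0, so a = 21.
The remaining components then also vanish.

21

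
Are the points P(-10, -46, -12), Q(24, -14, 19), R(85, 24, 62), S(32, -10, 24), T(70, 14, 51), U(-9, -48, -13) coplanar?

Yes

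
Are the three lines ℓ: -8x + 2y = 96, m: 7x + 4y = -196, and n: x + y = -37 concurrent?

No

Lines aᵢx + bᵢy = cᵢ with pairwise distinct directions are concurrent exactly when det[aᵢ bᵢ cᵢ] = 0.
Here the determinant is 30.
Nonzero, so no common point exists.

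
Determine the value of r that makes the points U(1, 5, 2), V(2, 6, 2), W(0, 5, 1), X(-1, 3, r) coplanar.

Normal to plane UVW: n = (-1, 1, 1); plane equation n·P = 6.
Requiring n·X = 6: (1)r + (4) = 6.
So r = 2.

2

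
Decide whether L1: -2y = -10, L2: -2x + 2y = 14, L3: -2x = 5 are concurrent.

No

Intersecting L1 and L2: solving the 2×2 system gives (x, y) = (-2, 5).
Substitute into L3: (-2)(-2) + (0)(5) = 4.
But L3 requires 5 ≠ 4, so the three lines have no common point.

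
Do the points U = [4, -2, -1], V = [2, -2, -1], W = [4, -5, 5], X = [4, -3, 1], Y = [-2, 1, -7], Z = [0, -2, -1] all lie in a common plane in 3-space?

Yes

The plane through U, V, W has normal n = UV × UW = (0, 12, 6) and equation n·P = -30.
Checking the remaining points: n·X = -30, n·Y = -30, n·Z = -30.
All equal -30, so all 6 points lie in one plane.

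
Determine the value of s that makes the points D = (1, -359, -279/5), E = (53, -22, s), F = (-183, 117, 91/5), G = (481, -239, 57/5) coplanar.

67/5

Coplanarity ⇔ det[DE; DF; DG] = 0.
Expanding, this is linear in s: (-250560)s + (3357504) = 0.
So s = 67/5.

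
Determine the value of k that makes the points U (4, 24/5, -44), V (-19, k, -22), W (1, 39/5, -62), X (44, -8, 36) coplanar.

3/5

The points are coplanar iff UV · (UW × UX) = 0.
Expanding, this is linear in k: (-480)k + (288) = 0.
So k = 3/5.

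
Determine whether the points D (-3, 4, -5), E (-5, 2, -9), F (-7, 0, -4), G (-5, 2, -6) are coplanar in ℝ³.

With D as base: DE = (-2, -2, -4), DF = (-4, -4, 1), DG = (-2, -2, -1).
DF × DG = (6, -6, 0).
DE · (DF × DG) = 0.
The scalar triple product vanishes, so the four points are coplanar.

Yes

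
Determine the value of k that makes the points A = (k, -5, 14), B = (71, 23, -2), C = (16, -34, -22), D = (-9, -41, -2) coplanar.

23

Coplanarity ⇔ det[AB; AC; AD] = 0.
Expanding, this is linear in k: (1280)k + (-29440) = 0.
So k = 23.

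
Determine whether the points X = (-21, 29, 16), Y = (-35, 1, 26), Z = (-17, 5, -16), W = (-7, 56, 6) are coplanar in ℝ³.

No

A normal to the plane through X, Y, Z is n = XY × XZ = (1136, -408, 448).
The plane has equation n·P = -28520. For W: n·W = -28112.
-28112 ≠ -28520, so W is off the plane.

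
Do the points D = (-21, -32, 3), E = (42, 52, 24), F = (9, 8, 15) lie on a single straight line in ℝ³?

DE = (63, 84, 21), DF = (30, 40, 12).
Comparing components 2 and 3: (84)(12) − (21)(40) = 168 ≠ 0, so DE and DF are not parallel and the points are not collinear.

No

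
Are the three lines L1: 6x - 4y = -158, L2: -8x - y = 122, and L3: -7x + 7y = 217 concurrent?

Intersecting L1 and L2: solving the 2×2 system gives (x, y) = (-17, 14).
Substitute into L3: (-7)(-17) + (7)(14) = 217.
This equals 217, so (-17, 14) lies on all three lines and they are concurrent.

Yes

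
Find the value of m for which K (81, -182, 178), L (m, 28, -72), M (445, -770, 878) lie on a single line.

Collinearity requires KL × KM = 0; each component is linear in m.
The y-component gives (-700)m + (-34300) = 0, so m = -49.
The remaining components then also vanish.

-49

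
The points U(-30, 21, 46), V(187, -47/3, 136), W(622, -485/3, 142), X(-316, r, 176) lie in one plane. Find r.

518/3

Coplanarity ⇔ det[UV; UW; UX] = 0.
Expanding, this is linear in r: (37848)r + (-6535088) = 0.
So r = 518/3.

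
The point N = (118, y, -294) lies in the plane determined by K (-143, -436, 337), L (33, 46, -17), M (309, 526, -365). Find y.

Coplanarity requires KL · (KM × KN) = 0.
KL = (176, 482, -354), KM = (452, 962, -702); the triple product is linear in y with coefficient -36456 and constant term 15311520.
Setting it to zero: y = 420.

420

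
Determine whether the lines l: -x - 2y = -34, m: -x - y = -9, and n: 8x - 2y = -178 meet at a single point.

Yes

Intersecting l and m: solving the 2×2 system gives (x, y) = (-16, 25).
Substitute into n: (8)(-16) + (-2)(25) = -178.
This equals -178, so (-16, 25) lies on all three lines and they are concurrent.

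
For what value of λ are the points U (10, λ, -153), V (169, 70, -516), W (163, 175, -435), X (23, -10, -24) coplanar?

The points are coplanar iff UV · (UW × UX) = 0.
Expanding, this is linear in λ: (8874)λ + (2884050) = 0.
So λ = -325.

-325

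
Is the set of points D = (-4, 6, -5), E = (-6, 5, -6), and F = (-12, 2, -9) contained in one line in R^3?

Yes

DE = (-2, -1, -1), DF = (-8, -4, -4).
Each component of DF is 4 times the corresponding component of DE, so DF = 4·DE and the points are collinear.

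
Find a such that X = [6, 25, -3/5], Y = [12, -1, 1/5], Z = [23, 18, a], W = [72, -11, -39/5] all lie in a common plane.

Normal to plane XYW: n = (216, 96, 1500); plane equation n·P = 2796.
Requiring n·Z = 2796: (1500)a + (6696) = 2796.
So a = -13/5.

-13/5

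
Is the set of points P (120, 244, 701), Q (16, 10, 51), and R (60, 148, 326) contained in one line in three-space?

No

PQ = (-104, -234, -650), PR = (-60, -96, -375).
Comparing components 2 and 3: (-234)(-375) − (-650)(-96) = 25350 ≠ 0, so PQ and PR are not parallel and the points are not collinear.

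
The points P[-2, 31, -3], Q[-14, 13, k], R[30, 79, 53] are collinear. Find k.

Collinearity requires PQ × PR = 0; each component is linear in k.
The x-component gives (-48)k + (-1152) = 0, so k = -24.
The remaining components then also vanish.

-24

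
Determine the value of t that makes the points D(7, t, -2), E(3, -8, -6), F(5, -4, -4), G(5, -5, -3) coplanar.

The points are coplanar iff DE · (DF × DG) = 0.
Expanding, this is linear in t: (2)t + (0) = 0.
So t = 0.

0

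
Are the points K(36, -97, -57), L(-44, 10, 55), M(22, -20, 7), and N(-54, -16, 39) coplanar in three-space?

Yes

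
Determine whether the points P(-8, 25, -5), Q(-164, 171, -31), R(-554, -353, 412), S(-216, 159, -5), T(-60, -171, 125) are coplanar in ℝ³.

No

The plane through P, Q, R has normal n = PQ × PR = (51054, 79248, 138684) and equation n·X = 879348.
Checking the remaining points: n·S = 879348, n·T = 720852.
Since n·T = 720852 ≠ 879348, T is off the plane and the points are not all coplanar.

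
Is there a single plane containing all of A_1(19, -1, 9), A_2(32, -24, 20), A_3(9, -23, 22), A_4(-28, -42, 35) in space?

No

A normal to the plane through A_1, A_2, A_3 is n = A_1A_2 × A_1A_3 = (-57, -279, -516).
The plane has equation n·P = -5448. For A_4: n·A_4 = -4746.
-4746 ≠ -5448, so A_4 is off the plane.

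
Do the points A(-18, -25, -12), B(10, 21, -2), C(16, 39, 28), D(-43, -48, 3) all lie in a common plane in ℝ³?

No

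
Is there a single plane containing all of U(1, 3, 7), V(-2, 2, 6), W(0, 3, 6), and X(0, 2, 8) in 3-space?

The four points are coplanar iff the 3×3 determinant with rows UV, UW, UX is zero.
Rows: (-3, -1, -1), (-1, 0, -1), (-1, -1, 1).
Expanding along the first row: (-3)(-1) − (-1)(-2) + (-1)(1) = 0.
Zero determinant ⇒ coplanar.

Yes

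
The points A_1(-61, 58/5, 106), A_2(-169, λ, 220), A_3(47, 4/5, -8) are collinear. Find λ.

112/5

Direction A_1A_3 = (108, -54/5, -114). From the x-coordinate of A_2, the parameter along the line is τ = (-169 − (-61))/108 = -1.
Then λ = 58/5 + (-1)·(-54/5) = 112/5.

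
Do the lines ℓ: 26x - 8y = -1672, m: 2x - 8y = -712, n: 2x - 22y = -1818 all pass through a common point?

Intersecting ℓ and m: solving the 2×2 system gives (x, y) = (-40, 79).
Substitute into n: (2)(-40) + (-22)(79) = -1818.
This equals -1818, so (-40, 79) lies on all three lines and they are concurrent.

Yes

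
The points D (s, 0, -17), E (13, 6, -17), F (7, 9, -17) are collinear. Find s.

Collinearity requires DE × DF = 0; each component is linear in s.
The z-component gives (-3)s + (75) = 0, so s = 25.
The remaining components then also vanish.

25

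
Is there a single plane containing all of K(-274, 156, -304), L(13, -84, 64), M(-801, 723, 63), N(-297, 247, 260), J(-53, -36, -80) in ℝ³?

The plane through K, L, M has normal n = KL × KM = (-296736, -299265, 36249) and equation n·P = 23600628.
Checking the remaining points: n·N = 23636877, n·J = 23600628.
Since n·N = 23636877 ≠ 23600628, N is off the plane and the points are not all coplanar.

No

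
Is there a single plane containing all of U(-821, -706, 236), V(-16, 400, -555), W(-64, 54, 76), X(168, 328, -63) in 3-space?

No

With U as base: UV = (805, 1106, -791), UW = (757, 760, -160), UX = (989, 1034, -299).
UW × UX = (-61800, 68103, 31098).
UV · (UW × UX) = 974400.
Since 974400 ≠ 0, the four points are not coplanar.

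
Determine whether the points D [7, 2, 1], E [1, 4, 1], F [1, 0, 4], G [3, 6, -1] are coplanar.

Yes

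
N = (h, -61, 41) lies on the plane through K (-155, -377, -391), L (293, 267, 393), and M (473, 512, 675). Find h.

Coplanarity requires KL · (KM × KN) = 0.
KL = (448, 644, 784), KM = (628, 889, 1066); the triple product is linear in h with coefficient -10472 and constant term 387464.
Setting it to zero: h = 37.

37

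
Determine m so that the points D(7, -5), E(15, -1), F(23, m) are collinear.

3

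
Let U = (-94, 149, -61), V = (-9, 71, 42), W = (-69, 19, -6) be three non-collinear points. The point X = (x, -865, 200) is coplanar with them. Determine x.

The plane through U, V, W has equation 9100x − 2100y − 9100z = -613200.
Substituting X: (9100)x + (-3500) = -613200, so x = -67.

-67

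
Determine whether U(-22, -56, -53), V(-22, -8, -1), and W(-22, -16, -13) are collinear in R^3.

UV = (0, 48, 52), UW = (0, 40, 40).
Comparing components 2 and 3: (48)(40) − (52)(40) = -160 ≠ 0, so UV and UW are not parallel and the points are not collinear.

No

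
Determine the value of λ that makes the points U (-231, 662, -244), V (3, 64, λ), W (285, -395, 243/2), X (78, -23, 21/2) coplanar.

3

Coplanarity ⇔ det[UV; UW; UX] = 0.
Expanding, this is linear in λ: (-26847)λ + (80541) = 0.
So λ = 3.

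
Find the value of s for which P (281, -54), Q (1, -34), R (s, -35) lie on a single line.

The three points are collinear iff det[PQ; PR] = 0.
This determinant is linear in s: (-20)s + (300) = 0, so s = 15.

15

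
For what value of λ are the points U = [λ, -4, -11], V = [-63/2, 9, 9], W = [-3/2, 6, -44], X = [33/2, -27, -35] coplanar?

Coplanarity ⇔ det[UV; UW; UX] = 0.
Expanding, this is linear in λ: (1776)λ + (21312) = 0.
So λ = -12.

-12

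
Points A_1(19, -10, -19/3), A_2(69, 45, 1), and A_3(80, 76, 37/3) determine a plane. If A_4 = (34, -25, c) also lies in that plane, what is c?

-61/3

The plane through A_1, A_2, A_3 has equation 396x − 486y + 945z = 6399.
Substituting A_4: (945)c + (25614) = 6399, so c = -61/3.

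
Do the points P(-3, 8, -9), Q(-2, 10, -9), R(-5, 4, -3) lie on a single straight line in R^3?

No

PQ = (1, 2, 0), PR = (-2, -4, 6).
PQ × PR = (12, -6, 0).
The cross product is nonzero, so the points do not lie on one line.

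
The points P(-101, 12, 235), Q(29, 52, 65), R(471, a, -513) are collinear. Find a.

188

Direction PQ = (130, 40, -170). From the x-coordinate of R, the parameter along the line is τ = (471 − (-101))/130 = 22/5.
Then a = 12 + 22/5·(40) = 188.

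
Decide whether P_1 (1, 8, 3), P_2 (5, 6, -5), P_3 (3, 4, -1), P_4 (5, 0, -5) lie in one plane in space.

A normal to the plane through P_1, P_2, P_3 is n = P_1P_2 × P_1P_3 = (-24, 0, -12).
The plane has equation n·P = -60. For P_4: n·P_4 = -60.
Equal, so P_4 lies in the plane and all four are coplanar.

Yes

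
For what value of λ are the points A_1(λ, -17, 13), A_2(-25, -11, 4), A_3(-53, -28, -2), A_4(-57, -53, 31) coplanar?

The points are coplanar iff A_1A_2 · (A_1A_3 × A_1A_4) = 0.
Expanding, this is linear in λ: (711)λ + (17775) = 0.
So λ = -25.

-25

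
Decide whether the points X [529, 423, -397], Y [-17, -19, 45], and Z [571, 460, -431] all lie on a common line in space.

No

XY = (-546, -442, 442), XZ = (42, 37, -34).
XY × XZ = (-1326, 0, -1638).
The cross product is nonzero, so the points do not lie on one line.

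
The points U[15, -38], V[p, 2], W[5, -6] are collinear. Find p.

5/2

The three points are collinear iff det[UV; UW] = 0.
This determinant is linear in p: (32)p + (-80) = 0, so p = 5/2.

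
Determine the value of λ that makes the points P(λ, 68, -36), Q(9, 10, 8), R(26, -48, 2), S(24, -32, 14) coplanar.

-21

The points are coplanar iff PQ · (PR × PS) = 0.
Expanding, this is linear in λ: (600)λ + (12600) = 0.
So λ = -21.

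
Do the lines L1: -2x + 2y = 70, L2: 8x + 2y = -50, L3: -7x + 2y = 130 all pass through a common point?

Intersecting L1 and L2: solving the 2×2 system gives (x, y) = (-12, 23).
Substitute into L3: (-7)(-12) + (2)(23) = 130.
This equals 130, so (-12, 23) lies on all three lines and they are concurrent.

Yes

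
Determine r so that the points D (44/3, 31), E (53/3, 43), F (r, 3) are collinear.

23/3

Collinearity: (F − D) must be parallel to (E − D) = (3, 12).
Cross-multiplying the components: (r − 44/3)·(12) = (-28)·(3).
Solving gives r = 23/3.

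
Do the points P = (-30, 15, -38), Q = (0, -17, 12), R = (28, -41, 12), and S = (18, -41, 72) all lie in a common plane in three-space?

The four points are coplanar iff the 3×3 determinant with rows PQ, PR, PS is zero.
Rows: (30, -32, 50), (58, -56, 50), (48, -56, 110).
Expanding along the first row: (30)(-3360) − (-32)(3980) + (50)(-560) = -1440.
Nonzero ⇒ not coplanar.

No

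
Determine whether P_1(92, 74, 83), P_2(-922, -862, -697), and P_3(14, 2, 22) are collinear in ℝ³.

No

P_1P_2 = (-1014, -936, -780), P_1P_3 = (-78, -72, -61).
P_1P_2 × P_1P_3 = (936, -1014, 0).
The cross product is nonzero, so the points do not lie on one line.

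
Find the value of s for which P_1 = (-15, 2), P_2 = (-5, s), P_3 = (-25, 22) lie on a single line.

The three points are collinear iff det[P_1P_2; P_1P_3] = 0.
This determinant is linear in s: (10)s + (180) = 0, so s = -18.

-18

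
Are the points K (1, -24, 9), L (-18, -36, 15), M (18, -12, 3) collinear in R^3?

No

KL = (-19, -12, 6), KM = (17, 12, -6).
Comparing components 3 and 1: (6)(17) − (-19)(-6) = -12 ≠ 0, so KL and KM are not parallel and the points are not collinear.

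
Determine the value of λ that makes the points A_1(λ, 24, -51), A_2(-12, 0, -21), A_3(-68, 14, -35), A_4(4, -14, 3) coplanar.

The points are coplanar iff A_1A_2 · (A_1A_3 × A_1A_4) = 0.
Expanding, this is linear in λ: (-140)λ + (-11760) = 0.
So λ = -84.

-84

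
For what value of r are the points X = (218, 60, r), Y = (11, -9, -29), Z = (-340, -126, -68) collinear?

Collinearity requires XY × XZ = 0; each component is linear in r.
The x-component gives (-117)r + (-702) = 0, so r = -6.
The remaining components then also vanish.

-6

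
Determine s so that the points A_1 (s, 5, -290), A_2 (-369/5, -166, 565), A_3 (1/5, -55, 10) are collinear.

201/5

Collinearity requires A_1A_2 × A_1A_3 = 0; each component is linear in s.
The y-component gives (-555)s + (22311) = 0, so s = 201/5.
The remaining components then also vanish.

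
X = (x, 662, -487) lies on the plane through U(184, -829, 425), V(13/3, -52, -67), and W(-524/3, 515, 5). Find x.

The plane through U, V, W has equation 334908x + 101004y + 37212z = -6294144.
Substituting X: (334908)x + (48742404) = -6294144, so x = -493/3.

-493/3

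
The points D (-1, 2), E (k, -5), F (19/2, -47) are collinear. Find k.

1/2

Collinearity: (E − D) must be parallel to (F − D) = (21/2, -49).
Cross-multiplying the components: (k − (-1))·(-49) = (-7)·(21/2).
Solving gives k = 1/2.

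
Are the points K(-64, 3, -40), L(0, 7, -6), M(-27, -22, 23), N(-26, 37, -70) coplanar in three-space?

With K as base: KL = (64, 4, 34), KM = (37, -25, 63), KN = (38, 34, -30).
KM × KN = (-1392, 3504, 2208).
KL · (KM × KN) = 0.
The scalar triple product vanishes, so the four points are coplanar.

Yes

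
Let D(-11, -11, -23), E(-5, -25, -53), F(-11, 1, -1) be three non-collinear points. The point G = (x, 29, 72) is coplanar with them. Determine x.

A normal to the plane is n = DE × DF = (52, -132, 72).
G lies in the plane iff n · DG = 0.
This gives (52)x + (2132) = 0, so x = -41.

-41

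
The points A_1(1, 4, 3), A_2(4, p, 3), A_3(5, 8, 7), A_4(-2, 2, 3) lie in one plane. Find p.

6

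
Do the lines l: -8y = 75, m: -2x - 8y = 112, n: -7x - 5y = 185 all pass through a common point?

No

The three lines meet at one point iff the augmented coefficient matrix [aᵢ bᵢ cᵢ] has rank < 3, i.e. its determinant vanishes.
Here the determinant is -138.
Nonzero, so no common point exists.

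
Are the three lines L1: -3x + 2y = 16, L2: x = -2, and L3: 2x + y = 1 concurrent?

Yes

Lines aᵢx + bᵢy = cᵢ with pairwise distinct directions are concurrent exactly when det[aᵢ bᵢ cᵢ] = 0.
Here the determinant is 0.
It vanishes, so the lines are concurrent at (-2, 5).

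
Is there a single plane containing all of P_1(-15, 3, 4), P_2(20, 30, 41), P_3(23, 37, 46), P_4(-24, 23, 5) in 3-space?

Yes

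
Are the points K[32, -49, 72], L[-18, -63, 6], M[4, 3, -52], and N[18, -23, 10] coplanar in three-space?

Yes

A normal to the plane through K, L, M is n = KL × KM = (5168, -4352, -2992).
The plane has equation n·P = 163200. For N: n·N = 163200.
Equal, so N lies in the plane and all four are coplanar.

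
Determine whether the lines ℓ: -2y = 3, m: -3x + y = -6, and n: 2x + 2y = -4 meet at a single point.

No

Lines aᵢx + bᵢy = cᵢ with pairwise distinct directions are concurrent exactly when det[aᵢ bᵢ cᵢ] = 0.
Here the determinant is 24.
Nonzero, so no common point exists.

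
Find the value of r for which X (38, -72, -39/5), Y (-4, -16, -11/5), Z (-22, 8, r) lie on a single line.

1/5

Collinearity requires XY × XZ = 0; each component is linear in r.
The x-component gives (56)r + (-56/5) = 0, so r = 1/5.
The remaining components then also vanish.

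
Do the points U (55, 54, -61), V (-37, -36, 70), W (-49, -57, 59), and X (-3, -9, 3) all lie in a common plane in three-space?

No

The four points are coplanar iff the 3×3 determinant with rows UV, UW, UX is zero.
Rows: (-92, -90, 131), (-104, -111, 120), (-58, -63, 64).
Expanding along the first row: (-92)(456) − (-90)(304) + (131)(114) = 342.
Nonzero ⇒ not coplanar.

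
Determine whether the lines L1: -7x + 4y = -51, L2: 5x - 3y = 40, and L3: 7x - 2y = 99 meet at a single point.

Intersecting L1 and L2: solving the 2×2 system gives (x, y) = (-7, -25).
Substitute into L3: (7)(-7) + (-2)(-25) = 1.
But L3 requires 99 ≠ 1, so the three lines have no common point.

No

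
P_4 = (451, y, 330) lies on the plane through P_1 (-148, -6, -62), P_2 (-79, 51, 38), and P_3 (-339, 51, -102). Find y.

57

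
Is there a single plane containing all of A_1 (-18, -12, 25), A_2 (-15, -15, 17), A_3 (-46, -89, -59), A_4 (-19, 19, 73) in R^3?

The four points are coplanar iff the 3×3 determinant with rows A_1A_2, A_1A_3, A_1A_4 is zero.
Rows: (3, -3, -8), (-28, -77, -84), (-1, 31, 48).
Expanding along the first row: (3)(-1092) − (-3)(-1428) + (-8)(-945) = 0.
Zero determinant ⇒ coplanar.

Yes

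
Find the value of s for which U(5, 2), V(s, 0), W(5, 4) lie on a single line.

5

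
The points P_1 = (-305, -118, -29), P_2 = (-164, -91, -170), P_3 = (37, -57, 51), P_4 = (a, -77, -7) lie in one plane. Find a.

-77

Normal to plane P_1P_2P_3: n = (10761, -59502, -633); plane equation n·P = 3757488.
Requiring n·P_4 = 3757488: (10761)a + (4586085) = 3757488.
So a = -77.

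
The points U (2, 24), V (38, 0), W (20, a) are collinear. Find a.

12

Collinearity: (W − U) must be parallel to (V − U) = (36, -24).
Cross-multiplying the components: (a − 24)·(36) = (18)·(-24).
Solving gives a = 12.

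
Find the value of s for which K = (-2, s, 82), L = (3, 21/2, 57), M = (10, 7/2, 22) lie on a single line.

31/2

Collinearity requires KL × KM = 0; each component is linear in s.
The x-component gives (35)s + (-1085/2) = 0, so s = 31/2.
The remaining components then also vanish.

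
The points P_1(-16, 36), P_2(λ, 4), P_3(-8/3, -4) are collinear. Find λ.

Collinearity: (P_2 − P_1) must be parallel to (P_3 − P_1) = (40/3, -40).
Cross-multiplying the components: (λ − (-16))·(-40) = (-32)·(40/3).
Solving gives λ = -16/3.

-16/3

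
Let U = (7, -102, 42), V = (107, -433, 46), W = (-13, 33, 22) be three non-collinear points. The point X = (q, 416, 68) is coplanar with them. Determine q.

-186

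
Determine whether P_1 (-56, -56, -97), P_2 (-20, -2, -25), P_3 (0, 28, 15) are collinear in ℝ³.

Yes

P_1P_2 = (36, 54, 72), P_1P_3 = (56, 84, 112).
P_1P_2 × P_1P_3 = (0, 0, 0).
The cross product vanishes, so the three points are collinear.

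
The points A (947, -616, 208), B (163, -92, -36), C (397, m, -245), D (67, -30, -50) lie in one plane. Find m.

Normal to plane ABD: n = (7792, 12448, 1696); plane equation n·P = 63824.
Requiring n·C = 63824: (12448)m + (2677904) = 63824.
So m = -210.

-210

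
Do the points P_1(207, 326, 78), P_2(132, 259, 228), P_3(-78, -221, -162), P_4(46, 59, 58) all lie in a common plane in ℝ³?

No

With P_1 as base: P_1P_2 = (-75, -67, 150), P_1P_3 = (-285, -547, -240), P_1P_4 = (-161, -267, -20).
P_1P_3 × P_1P_4 = (-53140, 32940, -11972).
P_1P_2 · (P_1P_3 × P_1P_4) = -17280.
Since -17280 ≠ 0, the four points are not coplanar.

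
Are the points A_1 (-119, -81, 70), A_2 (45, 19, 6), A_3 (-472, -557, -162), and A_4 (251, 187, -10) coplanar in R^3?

With A_1 as base: A_1A_2 = (164, 100, -64), A_1A_3 = (-353, -476, -232), A_1A_4 = (370, 268, -80).
A_1A_3 × A_1A_4 = (100256, -114080, 81516).
A_1A_2 · (A_1A_3 × A_1A_4) = -183040.
Since -183040 ≠ 0, the four points are not coplanar.

No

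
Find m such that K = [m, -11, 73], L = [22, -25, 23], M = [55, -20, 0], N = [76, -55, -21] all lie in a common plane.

The points are coplanar iff KL · (KM × KN) = 0.
Expanding, this is linear in m: (910)m + (40040) = 0.
So m = -44.

-44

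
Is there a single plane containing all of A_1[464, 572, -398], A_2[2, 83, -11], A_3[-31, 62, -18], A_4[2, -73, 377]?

A normal to the plane through A_1, A_2, A_3 is n = A_1A_2 × A_1A_3 = (11550, -16005, -6435).
The plane has equation n·P = -1234530. For A_4: n·A_4 = -1234530.
Equal, so A_4 lies in the plane and all four are coplanar.

Yes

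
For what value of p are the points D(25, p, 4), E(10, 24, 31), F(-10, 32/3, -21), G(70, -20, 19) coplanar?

1

The points are coplanar iff DE · (DF × DG) = 0.
Expanding, this is linear in p: (3360)p + (-3360) = 0.
So p = 1.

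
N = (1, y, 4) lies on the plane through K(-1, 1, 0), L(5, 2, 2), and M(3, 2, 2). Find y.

The plane through K, L, M has equation −4y + 2z = -4.
Substituting N: (-4)y + (8) = -4, so y = 3.

3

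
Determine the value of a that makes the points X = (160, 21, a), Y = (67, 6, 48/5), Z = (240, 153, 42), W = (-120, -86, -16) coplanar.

The points are coplanar iff XY · (XZ × XW) = 0.
Expanding, this is linear in a: (-11573)a + (208314) = 0.
So a = 18.

18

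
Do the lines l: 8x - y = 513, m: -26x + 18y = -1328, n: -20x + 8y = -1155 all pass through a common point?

No

Lines aᵢx + bᵢy = cᵢ with pairwise distinct directions are concurrent exactly when det[aᵢ bᵢ cᵢ] = 0.
Here the determinant is 118.
Nonzero, so no common point exists.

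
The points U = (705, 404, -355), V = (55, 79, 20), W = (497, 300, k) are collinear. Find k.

-235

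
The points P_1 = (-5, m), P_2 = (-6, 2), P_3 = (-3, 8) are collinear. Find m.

4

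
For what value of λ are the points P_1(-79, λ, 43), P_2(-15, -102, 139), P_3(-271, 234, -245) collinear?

Collinearity requires P_1P_2 × P_1P_3 = 0; each component is linear in λ.
The x-component gives (384)λ + (6912) = 0, so λ = -18.
The remaining components then also vanish.

-18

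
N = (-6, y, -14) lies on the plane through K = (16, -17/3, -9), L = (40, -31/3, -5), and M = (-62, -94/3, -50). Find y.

-10/3

A normal to the plane is n = KL × KM = (294, 672, -980).
N lies in the plane iff n · KN = 0.
This gives (672)y + (2240) = 0, so y = -10/3.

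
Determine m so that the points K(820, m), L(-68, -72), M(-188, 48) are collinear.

Collinearity: (K − L) must be parallel to (M − L) = (-120, 120).
Cross-multiplying the components: (m − (-72))·(-120) = (888)·(120).
Solving gives m = -960.

-960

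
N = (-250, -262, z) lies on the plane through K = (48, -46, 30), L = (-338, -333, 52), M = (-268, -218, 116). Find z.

53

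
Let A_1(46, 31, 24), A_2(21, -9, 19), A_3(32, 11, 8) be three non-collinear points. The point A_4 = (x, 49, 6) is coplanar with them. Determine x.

Coplanarity requires A_1A_2 · (A_1A_3 × A_1A_4) = 0.
A_1A_2 = (-25, -40, -5), A_1A_3 = (-14, -20, -16); the triple product is linear in x with coefficient 540 and constant term -29700.
Setting it to zero: x = 55.

55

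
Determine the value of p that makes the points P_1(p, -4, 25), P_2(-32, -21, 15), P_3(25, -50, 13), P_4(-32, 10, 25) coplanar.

3

Coplanarity ⇔ det[P_1P_2; P_1P_3; P_1P_4] = 0.
Expanding, this is linear in p: (228)p + (-684) = 0.
So p = 3.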